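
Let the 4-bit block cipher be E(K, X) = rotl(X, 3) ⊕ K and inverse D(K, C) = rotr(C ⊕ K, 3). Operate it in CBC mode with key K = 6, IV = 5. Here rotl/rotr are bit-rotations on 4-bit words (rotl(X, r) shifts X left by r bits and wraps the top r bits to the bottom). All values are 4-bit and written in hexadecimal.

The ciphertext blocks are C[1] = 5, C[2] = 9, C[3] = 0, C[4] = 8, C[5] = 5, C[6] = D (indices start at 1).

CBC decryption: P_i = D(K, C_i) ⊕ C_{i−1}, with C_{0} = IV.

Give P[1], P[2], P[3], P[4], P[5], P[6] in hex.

P[1] = 3, P[2] = A, P[3] = 5, P[4] = D, P[5] = E, P[6] = 2

P[1]: D(K, 5) = 6; 6 ⊕ 5 = 3.
P[2]: D(K, 9) = F; F ⊕ 5 = A.
P[3]: D(K, 0) = C; C ⊕ 9 = 5.
P[4]: D(K, 8) = D; D ⊕ 0 = D.
P[5]: D(K, 5) = 6; 6 ⊕ 8 = E.
P[6]: D(K, D) = 7; 7 ⊕ 5 = 2.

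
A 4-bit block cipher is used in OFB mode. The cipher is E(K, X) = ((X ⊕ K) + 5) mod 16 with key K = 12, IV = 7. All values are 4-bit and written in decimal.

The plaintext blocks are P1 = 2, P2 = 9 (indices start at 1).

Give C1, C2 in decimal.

OFB encryption: S_i = E(K, S_{i−1}) with S_{0} = IV; C_i = P_i ⊕ S_i.
C1: S = E(K, 7) = 0; 2 ⊕ 0 = 2.
C2: S = E(K, 0) = 1; 9 ⊕ 1 = 8.

C1 = 2, C2 = 8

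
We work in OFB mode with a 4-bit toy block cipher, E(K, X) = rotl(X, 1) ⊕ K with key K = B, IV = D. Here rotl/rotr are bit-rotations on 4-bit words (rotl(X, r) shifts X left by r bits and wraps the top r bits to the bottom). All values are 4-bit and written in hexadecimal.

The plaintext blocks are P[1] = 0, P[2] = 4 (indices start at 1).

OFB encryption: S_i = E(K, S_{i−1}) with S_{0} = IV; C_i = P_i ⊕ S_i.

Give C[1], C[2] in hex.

C[1]: S = E(K, D) = 0; 0 ⊕ 0 = 0.
C[2]: S = E(K, 0) = B; 4 ⊕ B = F.

C[1] = 0, C[2] = F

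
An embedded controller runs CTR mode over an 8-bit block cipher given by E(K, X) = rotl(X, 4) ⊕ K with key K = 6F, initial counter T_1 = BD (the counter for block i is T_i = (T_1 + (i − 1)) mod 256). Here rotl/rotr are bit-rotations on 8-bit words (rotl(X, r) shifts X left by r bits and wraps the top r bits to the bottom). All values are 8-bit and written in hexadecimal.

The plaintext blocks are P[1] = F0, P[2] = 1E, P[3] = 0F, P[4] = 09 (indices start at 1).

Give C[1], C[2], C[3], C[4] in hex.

C[1] = 44, C[2] = 9A, C[3] = 9B, C[4] = 6A

CTR encryption: S_i = E(K, T_i) where T_i is the counter for block i; C_i = P_i ⊕ S_i.
C[1]: T = BD, S = E(K, T) = B4; F0 ⊕ B4 = 44.
C[2]: T = BE, S = E(K, T) = 84; 1E ⊕ 84 = 9A.
C[3]: T = BF, S = E(K, T) = 94; 0F ⊕ 94 = 9B.
C[4]: T = C0, S = E(K, T) = 63; 09 ⊕ 63 = 6A.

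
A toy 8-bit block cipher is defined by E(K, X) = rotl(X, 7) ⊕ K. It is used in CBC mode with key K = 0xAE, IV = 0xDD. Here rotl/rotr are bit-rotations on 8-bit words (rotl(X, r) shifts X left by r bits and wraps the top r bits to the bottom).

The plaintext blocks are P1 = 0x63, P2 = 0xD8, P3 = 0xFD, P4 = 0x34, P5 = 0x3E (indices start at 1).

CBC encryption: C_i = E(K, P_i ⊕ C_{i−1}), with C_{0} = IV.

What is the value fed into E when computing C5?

C1: P1 ⊕ 0xDD = 0xBE; E(K, 0xBE) = 0xF1.
C2: P2 ⊕ 0xF1 = 0x29; E(K, 0x29) = 0x3A.
C3: P3 ⊕ 0x3A = 0xC7; E(K, 0xC7) = 0x4D.
C4: P4 ⊕ 0x4D = 0x79; E(K, 0x79) = 0x12.
C5: P5 ⊕ 0x12 = 0x2C; E(K, 0x2C) = 0xB8.
So the input to E for block 5 is 0x2C.

0x2C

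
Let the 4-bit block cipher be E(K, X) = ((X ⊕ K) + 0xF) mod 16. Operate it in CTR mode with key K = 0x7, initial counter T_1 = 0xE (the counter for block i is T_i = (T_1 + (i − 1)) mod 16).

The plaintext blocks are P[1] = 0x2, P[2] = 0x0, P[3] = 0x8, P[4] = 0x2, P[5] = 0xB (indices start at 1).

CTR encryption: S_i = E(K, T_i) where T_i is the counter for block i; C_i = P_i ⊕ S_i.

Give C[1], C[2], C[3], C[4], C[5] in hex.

C[1]: T = 0xE, S = E(K, T) = 0x8; 0x2 ⊕ 0x8 = 0xA.
C[2]: T = 0xF, S = E(K, T) = 0x7; 0x0 ⊕ 0x7 = 0x7.
C[3]: T = 0x0, S = E(K, T) = 0x6; 0x8 ⊕ 0x6 = 0xE.
C[4]: T = 0x1, S = E(K, T) = 0x5; 0x2 ⊕ 0x5 = 0x7.
C[5]: T = 0x2, S = E(K, T) = 0x4; 0xB ⊕ 0x4 = 0xF.

C[1] = 0xA, C[2] = 0x7, C[3] = 0xE, C[4] = 0x7, C[5] = 0xF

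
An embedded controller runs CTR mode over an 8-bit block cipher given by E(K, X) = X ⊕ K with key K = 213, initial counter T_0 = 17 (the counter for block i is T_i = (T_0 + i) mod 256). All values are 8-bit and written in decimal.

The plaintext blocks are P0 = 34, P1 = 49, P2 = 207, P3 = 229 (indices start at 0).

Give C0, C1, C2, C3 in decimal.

CTR encryption: S_i = E(K, T_i) where T_i is the counter for block i; C_i = P_i ⊕ S_i.
C0: T = 17, S = E(K, T) = 196; 34 ⊕ 196 = 230.
C1: T = 18, S = E(K, T) = 199; 49 ⊕ 199 = 246.
C2: T = 19, S = E(K, T) = 198; 207 ⊕ 198 = 9.
C3: T = 20, S = E(K, T) = 193; 229 ⊕ 193 = 36.

C0 = 230, C1 = 246, C2 = 9, C3 = 36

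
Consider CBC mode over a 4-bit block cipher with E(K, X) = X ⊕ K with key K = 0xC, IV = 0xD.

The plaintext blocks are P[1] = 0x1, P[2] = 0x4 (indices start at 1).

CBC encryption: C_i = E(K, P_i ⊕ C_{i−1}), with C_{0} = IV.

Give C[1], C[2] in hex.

C[1]: P[1] ⊕ 0xD = 0xC; E(K, 0xC) = 0x0.
C[2]: P[2] ⊕ 0x0 = 0x4; E(K, 0x4) = 0x8.

C[1] = 0x0, C[2] = 0x8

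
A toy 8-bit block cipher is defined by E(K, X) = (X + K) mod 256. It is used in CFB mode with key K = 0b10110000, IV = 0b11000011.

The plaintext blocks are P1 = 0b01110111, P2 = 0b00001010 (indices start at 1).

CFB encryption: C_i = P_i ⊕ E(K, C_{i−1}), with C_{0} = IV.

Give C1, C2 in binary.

C1: E(K, 0b11000011) = 0b01110011; 0b01110111 ⊕ 0b01110011 = 0b00000100.
C2: E(K, 0b00000100) = 0b10110100; 0b00001010 ⊕ 0b10110100 = 0b10111110.

C1 = 0b00000100, C2 = 0b10111110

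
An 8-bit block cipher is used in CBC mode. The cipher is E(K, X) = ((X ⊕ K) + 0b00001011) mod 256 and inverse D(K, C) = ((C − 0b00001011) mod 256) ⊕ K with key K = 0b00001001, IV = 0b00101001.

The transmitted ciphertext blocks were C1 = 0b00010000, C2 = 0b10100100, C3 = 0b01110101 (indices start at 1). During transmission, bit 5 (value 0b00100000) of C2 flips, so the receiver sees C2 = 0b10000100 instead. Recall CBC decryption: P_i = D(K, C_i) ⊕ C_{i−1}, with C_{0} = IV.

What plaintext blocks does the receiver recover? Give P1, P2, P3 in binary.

P1 = 0b00100101, P2 = 0b01100000, P3 = 0b11100111

Only C2 changed, to 0b10000100. In CBC, a change in C_i garbles P_i and flips the same bit in P_{i+1}. Decrypting the received ciphertext:
P1: D(K, 0b00010000) = 0b00001100; 0b00001100 ⊕ 0b00101001 = 0b00100101.
P2: D(K, 0b10000100) = 0b01110000; 0b01110000 ⊕ 0b00010000 = 0b01100000.
P3: D(K, 0b01110101) = 0b01100011; 0b01100011 ⊕ 0b10000100 = 0b11100111.
Blocks that differ from the original plaintext: P2, P3.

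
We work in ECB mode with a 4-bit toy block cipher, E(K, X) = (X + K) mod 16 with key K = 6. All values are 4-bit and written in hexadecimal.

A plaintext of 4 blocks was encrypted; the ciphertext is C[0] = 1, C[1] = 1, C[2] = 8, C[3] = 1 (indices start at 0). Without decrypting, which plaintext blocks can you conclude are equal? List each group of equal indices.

ECB encrypts each block independently with the same key, so equal ciphertext blocks imply equal plaintext blocks.
C[0] = C[1] = C[3] = 1, so P[0] = P[1] = P[3].

P[0] = P[1] = P[3]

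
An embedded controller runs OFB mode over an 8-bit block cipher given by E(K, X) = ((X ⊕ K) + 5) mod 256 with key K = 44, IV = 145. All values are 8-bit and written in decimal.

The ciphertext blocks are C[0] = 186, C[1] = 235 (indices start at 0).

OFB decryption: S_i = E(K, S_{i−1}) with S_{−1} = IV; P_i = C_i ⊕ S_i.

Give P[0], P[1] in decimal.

P[0] = 120, P[1] = 24

P[0]: S = E(K, 145) = 194; 186 ⊕ 194 = 120.
P[1]: S = E(K, 194) = 243; 235 ⊕ 243 = 24.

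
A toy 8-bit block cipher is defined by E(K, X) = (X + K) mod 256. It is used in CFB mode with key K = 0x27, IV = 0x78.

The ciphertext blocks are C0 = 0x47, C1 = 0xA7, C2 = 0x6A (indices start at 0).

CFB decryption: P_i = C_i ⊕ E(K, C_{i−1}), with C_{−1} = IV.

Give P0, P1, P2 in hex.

P0 = 0xD8, P1 = 0xC9, P2 = 0xA4

P0: E(K, 0x78) = 0x9F; 0x47 ⊕ 0x9F = 0xD8.
P1: E(K, 0x47) = 0x6E; 0xA7 ⊕ 0x6E = 0xC9.
P2: E(K, 0xA7) = 0xCE; 0x6A ⊕ 0xCE = 0xA4.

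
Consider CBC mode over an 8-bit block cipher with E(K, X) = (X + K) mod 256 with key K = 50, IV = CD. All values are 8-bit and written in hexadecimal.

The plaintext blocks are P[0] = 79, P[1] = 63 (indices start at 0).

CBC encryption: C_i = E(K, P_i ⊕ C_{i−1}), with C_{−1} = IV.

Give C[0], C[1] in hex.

C[0] = 04, C[1] = B7

C[0]: P[0] ⊕ CD = B4; E(K, B4) = 04.
C[1]: P[1] ⊕ 04 = 67; E(K, 67) = B7.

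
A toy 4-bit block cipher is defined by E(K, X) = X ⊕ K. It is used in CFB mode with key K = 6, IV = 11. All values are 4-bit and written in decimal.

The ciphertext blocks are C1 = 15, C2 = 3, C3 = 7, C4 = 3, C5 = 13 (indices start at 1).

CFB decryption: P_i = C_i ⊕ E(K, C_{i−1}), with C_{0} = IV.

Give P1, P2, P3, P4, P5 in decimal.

P1: E(K, 11) = 13; 15 ⊕ 13 = 2.
P2: E(K, 15) = 9; 3 ⊕ 9 = 10.
P3: E(K, 3) = 5; 7 ⊕ 5 = 2.
P4: E(K, 7) = 1; 3 ⊕ 1 = 2.
P5: E(K, 3) = 5; 13 ⊕ 5 = 8.

P1 = 2, P2 = 10, P3 = 2, P4 = 2, P5 = 8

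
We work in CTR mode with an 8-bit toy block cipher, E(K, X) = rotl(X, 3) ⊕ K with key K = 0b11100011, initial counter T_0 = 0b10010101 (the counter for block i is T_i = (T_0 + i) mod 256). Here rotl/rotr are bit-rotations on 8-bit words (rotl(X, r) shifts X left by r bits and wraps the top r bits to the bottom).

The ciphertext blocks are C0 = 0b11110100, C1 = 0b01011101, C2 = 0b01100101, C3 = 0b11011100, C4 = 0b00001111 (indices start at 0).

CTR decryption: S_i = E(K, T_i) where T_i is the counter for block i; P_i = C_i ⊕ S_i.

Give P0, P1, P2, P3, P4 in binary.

P0 = 0b10111011, P1 = 0b00001010, P2 = 0b00111010, P3 = 0b11111011, P4 = 0b00100000

P0: T = 0b10010101, S = E(K, T) = 0b01001111; 0b11110100 ⊕ 0b01001111 = 0b10111011.
P1: T = 0b10010110, S = E(K, T) = 0b01010111; 0b01011101 ⊕ 0b01010111 = 0b00001010.
P2: T = 0b10010111, S = E(K, T) = 0b01011111; 0b01100101 ⊕ 0b01011111 = 0b00111010.
P3: T = 0b10011000, S = E(K, T) = 0b00100111; 0b11011100 ⊕ 0b00100111 = 0b11111011.
P4: T = 0b10011001, S = E(K, T) = 0b00101111; 0b00001111 ⊕ 0b00101111 = 0b00100000.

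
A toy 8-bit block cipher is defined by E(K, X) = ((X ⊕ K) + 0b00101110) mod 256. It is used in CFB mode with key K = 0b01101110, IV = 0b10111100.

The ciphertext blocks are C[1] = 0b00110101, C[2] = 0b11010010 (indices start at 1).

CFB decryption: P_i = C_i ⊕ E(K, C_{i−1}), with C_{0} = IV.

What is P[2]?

P[2] = 0b01011011

P[2]: E(K, 0b00110101) = 0b10001001; 0b11010010 ⊕ 0b10001001 = 0b01011011.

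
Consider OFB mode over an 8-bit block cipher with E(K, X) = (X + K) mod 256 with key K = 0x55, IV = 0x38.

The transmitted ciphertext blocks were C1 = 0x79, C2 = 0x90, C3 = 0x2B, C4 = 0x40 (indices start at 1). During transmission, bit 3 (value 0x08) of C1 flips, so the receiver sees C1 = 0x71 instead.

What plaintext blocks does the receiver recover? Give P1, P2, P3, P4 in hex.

OFB decryption: S_i = E(K, S_{i−1}) with S_{0} = IV; P_i = C_i ⊕ S_i.
Only C1 changed, to 0x71. In OFB, a change in C_i flips the same bit in P_i only; the keystream is unaffected. Decrypting the received ciphertext:
P1: S = E(K, 0x38) = 0x8D; 0x71 ⊕ 0x8D = 0xFC.
P2: S = E(K, 0x8D) = 0xE2; 0x90 ⊕ 0xE2 = 0x72.
P3: S = E(K, 0xE2) = 0x37; 0x2B ⊕ 0x37 = 0x1C.
P4: S = E(K, 0x37) = 0x8C; 0x40 ⊕ 0x8C = 0xCC.
Blocks that differ from the original plaintext: P1.

P1 = 0xFC, P2 = 0x72, P3 = 0x1C, P4 = 0xCC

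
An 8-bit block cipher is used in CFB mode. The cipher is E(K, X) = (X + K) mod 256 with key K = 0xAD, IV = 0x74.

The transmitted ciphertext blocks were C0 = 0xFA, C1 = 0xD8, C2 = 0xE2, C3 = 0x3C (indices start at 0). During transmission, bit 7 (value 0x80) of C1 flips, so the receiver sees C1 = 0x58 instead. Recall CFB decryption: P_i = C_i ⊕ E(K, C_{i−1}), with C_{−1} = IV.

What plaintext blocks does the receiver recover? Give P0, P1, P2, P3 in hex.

Only C1 changed, to 0x58. In CFB, a change in C_i flips the same bit in P_i and garbles P_{i+1}. Decrypting the received ciphertext:
P0: E(K, 0x74) = 0x21; 0xFA ⊕ 0x21 = 0xDB.
P1: E(K, 0xFA) = 0xA7; 0x58 ⊕ 0xA7 = 0xFF.
P2: E(K, 0x58) = 0x05; 0xE2 ⊕ 0x05 = 0xE7.
P3: E(K, 0xE2) = 0x8F; 0x3C ⊕ 0x8F = 0xB3.
Blocks that differ from the original plaintext: P1, P2.

P0 = 0xDB, P1 = 0xFF, P2 = 0xE7, P3 = 0xB3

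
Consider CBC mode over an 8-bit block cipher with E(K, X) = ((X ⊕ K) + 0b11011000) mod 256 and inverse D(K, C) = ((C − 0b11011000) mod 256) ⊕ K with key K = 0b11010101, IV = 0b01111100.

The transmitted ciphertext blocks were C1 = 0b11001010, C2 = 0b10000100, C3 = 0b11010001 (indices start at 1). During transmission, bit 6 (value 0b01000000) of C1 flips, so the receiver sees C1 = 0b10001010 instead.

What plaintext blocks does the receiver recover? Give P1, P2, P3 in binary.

CBC decryption: P_i = D(K, C_i) ⊕ C_{i−1}, with C_{0} = IV.
Only C1 changed, to 0b10001010. In CBC, a change in C_i garbles P_i and flips the same bit in P_{i+1}. Decrypting the received ciphertext:
P1: D(K, 0b10001010) = 0b01100111; 0b01100111 ⊕ 0b01111100 = 0b00011011.
P2: D(K, 0b10000100) = 0b01111001; 0b01111001 ⊕ 0b10001010 = 0b11110011.
P3: D(K, 0b11010001) = 0b00101100; 0b00101100 ⊕ 0b10000100 = 0b10101000.
Blocks that differ from the original plaintext: P1, P2.

P1 = 0b00011011, P2 = 0b11110011, P3 = 0b10101000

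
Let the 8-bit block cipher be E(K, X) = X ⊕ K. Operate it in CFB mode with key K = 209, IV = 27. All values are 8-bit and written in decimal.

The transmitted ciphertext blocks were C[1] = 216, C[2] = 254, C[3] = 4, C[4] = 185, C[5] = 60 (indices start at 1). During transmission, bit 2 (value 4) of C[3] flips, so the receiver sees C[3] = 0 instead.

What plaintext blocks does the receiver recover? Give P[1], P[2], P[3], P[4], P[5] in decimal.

P[1] = 18, P[2] = 247, P[3] = 47, P[4] = 104, P[5] = 84

CFB decryption: P_i = C_i ⊕ E(K, C_{i−1}), with C_{0} = IV.
Only C[3] changed, to 0. In CFB, a change in C_i flips the same bit in P_i and garbles P_{i+1}. Decrypting the received ciphertext:
P[1]: E(K, 27) = 202; 216 ⊕ 202 = 18.
P[2]: E(K, 216) = 9; 254 ⊕ 9 = 247.
P[3]: E(K, 254) = 47; 0 ⊕ 47 = 47.
P[4]: E(K, 0) = 209; 185 ⊕ 209 = 104.
P[5]: E(K, 185) = 104; 60 ⊕ 104 = 84.
Blocks that differ from the original plaintext: P[3], P[4].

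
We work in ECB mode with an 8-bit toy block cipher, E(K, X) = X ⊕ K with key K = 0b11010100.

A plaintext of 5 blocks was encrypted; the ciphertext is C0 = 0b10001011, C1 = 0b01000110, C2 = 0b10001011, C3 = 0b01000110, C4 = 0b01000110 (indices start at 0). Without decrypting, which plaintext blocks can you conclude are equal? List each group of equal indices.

ECB encrypts each block independently with the same key, so equal ciphertext blocks imply equal plaintext blocks.
C0 = C2 = 0b10001011, so P0 = P2.
C1 = C3 = C4 = 0b01000110, so P1 = P3 = P4.

P0 = P2; P1 = P3 = P4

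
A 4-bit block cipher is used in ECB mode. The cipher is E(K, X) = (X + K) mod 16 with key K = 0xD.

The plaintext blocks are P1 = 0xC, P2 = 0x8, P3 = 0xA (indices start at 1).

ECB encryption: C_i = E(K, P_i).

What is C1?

C1 = 0x9

C1: E(K, 0xC) = 0x9.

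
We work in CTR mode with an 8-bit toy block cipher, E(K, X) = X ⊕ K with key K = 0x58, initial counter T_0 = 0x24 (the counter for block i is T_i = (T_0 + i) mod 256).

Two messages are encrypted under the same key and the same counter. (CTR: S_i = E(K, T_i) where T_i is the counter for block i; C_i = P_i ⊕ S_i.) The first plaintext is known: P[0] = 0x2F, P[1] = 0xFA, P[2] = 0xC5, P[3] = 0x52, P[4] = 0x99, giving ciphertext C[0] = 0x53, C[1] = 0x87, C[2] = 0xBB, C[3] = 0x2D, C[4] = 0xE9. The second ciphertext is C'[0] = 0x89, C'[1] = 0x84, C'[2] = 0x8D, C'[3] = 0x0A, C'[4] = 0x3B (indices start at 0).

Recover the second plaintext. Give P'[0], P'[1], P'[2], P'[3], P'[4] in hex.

P'[0] = 0xF5, P'[1] = 0xF9, P'[2] = 0xF3, P'[3] = 0x75, P'[4] = 0x4B

In CTR with a reused counter, both messages share the same keystream S_i, so C_i ⊕ C'_i = P_i ⊕ P'_i and thus P'_i = P_i ⊕ C_i ⊕ C'_i.
P'[0]: 0x2F ⊕ 0x53 ⊕ 0x89 = 0xF5.
P'[1]: 0xFA ⊕ 0x87 ⊕ 0x84 = 0xF9.
P'[2]: 0xC5 ⊕ 0xBB ⊕ 0x8D = 0xF3.
P'[3]: 0x52 ⊕ 0x2D ⊕ 0x0A = 0x75.
P'[4]: 0x99 ⊕ 0xE9 ⊕ 0x3B = 0x4B.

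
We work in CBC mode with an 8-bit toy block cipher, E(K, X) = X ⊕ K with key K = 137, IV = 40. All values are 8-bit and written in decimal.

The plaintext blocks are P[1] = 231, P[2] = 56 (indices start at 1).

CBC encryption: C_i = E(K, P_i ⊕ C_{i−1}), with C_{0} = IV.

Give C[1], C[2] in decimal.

C[1] = 70, C[2] = 247

C[1]: P[1] ⊕ 40 = 207; E(K, 207) = 70.
C[2]: P[2] ⊕ 70 = 126; E(K, 126) = 247.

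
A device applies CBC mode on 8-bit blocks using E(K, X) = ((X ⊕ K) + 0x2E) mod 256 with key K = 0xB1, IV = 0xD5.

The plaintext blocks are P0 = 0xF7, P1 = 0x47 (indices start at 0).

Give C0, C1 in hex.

CBC encryption: C_i = E(K, P_i ⊕ C_{i−1}), with C_{−1} = IV.
C0: P0 ⊕ 0xD5 = 0x22; E(K, 0x22) = 0xC1.
C1: P1 ⊕ 0xC1 = 0x86; E(K, 0x86) = 0x65.

C0 = 0xC1, C1 = 0x65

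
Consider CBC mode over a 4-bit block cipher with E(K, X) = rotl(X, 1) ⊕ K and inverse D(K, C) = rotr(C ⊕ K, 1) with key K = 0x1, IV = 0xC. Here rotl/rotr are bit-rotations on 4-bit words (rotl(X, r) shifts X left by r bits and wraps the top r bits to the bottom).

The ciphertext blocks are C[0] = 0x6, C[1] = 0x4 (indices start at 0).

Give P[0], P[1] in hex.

CBC decryption: P_i = D(K, C_i) ⊕ C_{i−1}, with C_{−1} = IV.
P[0]: D(K, 0x6) = 0xB; 0xB ⊕ 0xC = 0x7.
P[1]: D(K, 0x4) = 0xA; 0xA ⊕ 0x6 = 0xC.

P[0] = 0x7, P[1] = 0xC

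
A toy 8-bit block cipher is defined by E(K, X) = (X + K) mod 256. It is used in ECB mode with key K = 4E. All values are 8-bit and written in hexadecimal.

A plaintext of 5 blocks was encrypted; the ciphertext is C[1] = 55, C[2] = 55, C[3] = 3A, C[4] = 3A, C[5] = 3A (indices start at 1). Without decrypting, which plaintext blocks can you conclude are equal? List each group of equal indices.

ECB encrypts each block independently with the same key, so equal ciphertext blocks imply equal plaintext blocks.
C[1] = C[2] = 55, so P[1] = P[2].
C[3] = C[4] = C[5] = 3A, so P[3] = P[4] = P[5].

P[1] = P[2]; P[3] = P[4] = P[5]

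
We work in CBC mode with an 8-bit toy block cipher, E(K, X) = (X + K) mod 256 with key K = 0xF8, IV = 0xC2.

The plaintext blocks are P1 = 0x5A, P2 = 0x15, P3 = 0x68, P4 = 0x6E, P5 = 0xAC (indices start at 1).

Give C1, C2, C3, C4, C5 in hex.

CBC encryption: C_i = E(K, P_i ⊕ C_{i−1}), with C_{0} = IV.
C1: P1 ⊕ 0xC2 = 0x98; E(K, 0x98) = 0x90.
C2: P2 ⊕ 0x90 = 0x85; E(K, 0x85) = 0x7D.
C3: P3 ⊕ 0x7D = 0x15; E(K, 0x15) = 0x0D.
C4: P4 ⊕ 0x0D = 0x63; E(K, 0x63) = 0x5B.
C5: P5 ⊕ 0x5B = 0xF7; E(K, 0xF7) = 0xEF.

C1 = 0x90, C2 = 0x7D, C3 = 0x0D, C4 = 0x5B, C5 = 0xEF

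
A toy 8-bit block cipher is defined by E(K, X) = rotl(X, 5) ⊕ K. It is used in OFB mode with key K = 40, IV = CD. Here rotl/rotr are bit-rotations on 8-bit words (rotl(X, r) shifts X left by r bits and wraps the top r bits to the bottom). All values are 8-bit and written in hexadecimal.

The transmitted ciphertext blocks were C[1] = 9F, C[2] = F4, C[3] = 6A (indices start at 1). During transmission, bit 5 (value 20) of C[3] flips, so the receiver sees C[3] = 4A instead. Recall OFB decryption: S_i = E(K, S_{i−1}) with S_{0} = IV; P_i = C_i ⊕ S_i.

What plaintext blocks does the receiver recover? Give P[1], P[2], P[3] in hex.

P[1] = 66, P[2] = 8B, P[3] = E5

Only C[3] changed, to 4A. In OFB, a change in C_i flips the same bit in P_i only; the keystream is unaffected. Decrypting the received ciphertext:
P[1]: S = E(K, CD) = F9; 9F ⊕ F9 = 66.
P[2]: S = E(K, F9) = 7F; F4 ⊕ 7F = 8B.
P[3]: S = E(K, 7F) = AF; 4A ⊕ AF = E5.
Blocks that differ from the original plaintext: P[3].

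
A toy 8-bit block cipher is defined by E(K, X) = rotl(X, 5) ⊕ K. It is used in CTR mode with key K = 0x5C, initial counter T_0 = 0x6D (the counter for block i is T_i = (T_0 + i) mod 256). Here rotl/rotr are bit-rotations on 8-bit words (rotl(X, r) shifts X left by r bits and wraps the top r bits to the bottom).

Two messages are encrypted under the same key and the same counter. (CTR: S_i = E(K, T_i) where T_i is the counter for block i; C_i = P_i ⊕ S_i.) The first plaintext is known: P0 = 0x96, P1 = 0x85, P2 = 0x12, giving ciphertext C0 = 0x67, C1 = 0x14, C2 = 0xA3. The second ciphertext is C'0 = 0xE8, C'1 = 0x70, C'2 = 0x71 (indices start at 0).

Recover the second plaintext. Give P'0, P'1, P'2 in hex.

P'0 = 0x19, P'1 = 0xE1, P'2 = 0xC0

In CTR with a reused counter, both messages share the same keystream S_i, so C_i ⊕ C'_i = P_i ⊕ P'_i and thus P'_i = P_i ⊕ C_i ⊕ C'_i.
P'0: 0x96 ⊕ 0x67 ⊕ 0xE8 = 0x19.
P'1: 0x85 ⊕ 0x14 ⊕ 0x70 = 0xE1.
P'2: 0x12 ⊕ 0xA3 ⊕ 0x71 = 0xC0.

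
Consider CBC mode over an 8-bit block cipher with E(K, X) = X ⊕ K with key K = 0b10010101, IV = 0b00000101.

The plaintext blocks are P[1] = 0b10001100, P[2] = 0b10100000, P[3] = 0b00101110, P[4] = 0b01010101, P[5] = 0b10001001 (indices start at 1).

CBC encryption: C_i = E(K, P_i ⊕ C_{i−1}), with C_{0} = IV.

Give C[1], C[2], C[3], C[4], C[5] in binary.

C[1]: P[1] ⊕ 0b00000101 = 0b10001001; E(K, 0b10001001) = 0b00011100.
C[2]: P[2] ⊕ 0b00011100 = 0b10111100; E(K, 0b10111100) = 0b00101001.
C[3]: P[3] ⊕ 0b00101001 = 0b00000111; E(K, 0b00000111) = 0b10010010.
C[4]: P[4] ⊕ 0b10010010 = 0b11000111; E(K, 0b11000111) = 0b01010010.
C[5]: P[5] ⊕ 0b01010010 = 0b11011011; E(K, 0b11011011) = 0b01001110.

C[1] = 0b00011100, C[2] = 0b00101001, C[3] = 0b10010010, C[4] = 0b01010010, C[5] = 0b01001110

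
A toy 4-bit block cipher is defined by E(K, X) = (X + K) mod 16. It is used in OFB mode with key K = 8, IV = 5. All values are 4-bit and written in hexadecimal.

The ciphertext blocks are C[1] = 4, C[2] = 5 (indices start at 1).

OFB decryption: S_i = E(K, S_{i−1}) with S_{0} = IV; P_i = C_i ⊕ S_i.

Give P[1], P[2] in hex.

P[1] = 9, P[2] = 0

P[1]: S = E(K, 5) = D; 4 ⊕ D = 9.
P[2]: S = E(K, D) = 5; 5 ⊕ 5 = 0.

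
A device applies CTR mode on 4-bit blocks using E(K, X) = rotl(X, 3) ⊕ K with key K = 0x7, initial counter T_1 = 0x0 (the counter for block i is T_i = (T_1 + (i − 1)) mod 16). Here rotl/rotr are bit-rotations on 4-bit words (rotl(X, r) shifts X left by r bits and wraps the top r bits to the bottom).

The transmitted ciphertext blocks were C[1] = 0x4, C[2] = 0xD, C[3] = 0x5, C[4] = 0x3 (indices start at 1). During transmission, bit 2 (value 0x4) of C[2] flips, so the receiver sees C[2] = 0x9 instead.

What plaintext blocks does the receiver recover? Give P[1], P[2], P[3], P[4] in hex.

P[1] = 0x3, P[2] = 0x6, P[3] = 0x3, P[4] = 0xD

CTR decryption: S_i = E(K, T_i) where T_i is the counter for block i; P_i = C_i ⊕ S_i.
Only C[2] changed, to 0x9. In CTR, a change in C_i flips the same bit in P_i only; the keystream is unaffected. Decrypting the received ciphertext:
P[1]: T = 0x0, S = E(K, T) = 0x7; 0x4 ⊕ 0x7 = 0x3.
P[2]: T = 0x1, S = E(K, T) = 0xF; 0x9 ⊕ 0xF = 0x6.
P[3]: T = 0x2, S = E(K, T) = 0x6; 0x5 ⊕ 0x6 = 0x3.
P[4]: T = 0x3, S = E(K, T) = 0xE; 0x3 ⊕ 0xE = 0xD.
Blocks that differ from the original plaintext: P[2].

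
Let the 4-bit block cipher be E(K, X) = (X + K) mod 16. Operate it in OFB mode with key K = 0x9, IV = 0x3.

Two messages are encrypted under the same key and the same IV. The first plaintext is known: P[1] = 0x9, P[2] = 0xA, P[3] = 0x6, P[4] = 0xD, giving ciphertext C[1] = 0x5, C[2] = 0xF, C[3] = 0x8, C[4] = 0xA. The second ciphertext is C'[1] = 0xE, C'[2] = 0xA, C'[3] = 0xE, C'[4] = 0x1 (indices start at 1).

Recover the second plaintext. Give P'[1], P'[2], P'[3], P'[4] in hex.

In OFB with a reused IV, both messages share the same keystream S_i, so C_i ⊕ C'_i = P_i ⊕ P'_i and thus P'_i = P_i ⊕ C_i ⊕ C'_i.
P'[1]: 0x9 ⊕ 0x5 ⊕ 0xE = 0x2.
P'[2]: 0xA ⊕ 0xF ⊕ 0xA = 0xF.
P'[3]: 0x6 ⊕ 0x8 ⊕ 0xE = 0x0.
P'[4]: 0xD ⊕ 0xA ⊕ 0x1 = 0x6.

P'[1] = 0x2, P'[2] = 0xF, P'[3] = 0x0, P'[4] = 0x6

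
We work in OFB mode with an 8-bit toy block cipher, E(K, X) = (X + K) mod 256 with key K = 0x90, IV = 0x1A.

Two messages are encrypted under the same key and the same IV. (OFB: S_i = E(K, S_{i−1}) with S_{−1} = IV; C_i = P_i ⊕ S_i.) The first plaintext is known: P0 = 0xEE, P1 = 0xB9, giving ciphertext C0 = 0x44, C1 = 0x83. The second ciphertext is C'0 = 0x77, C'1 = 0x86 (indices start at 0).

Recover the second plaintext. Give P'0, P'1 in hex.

In OFB with a reused IV, both messages share the same keystream S_i, so C_i ⊕ C'_i = P_i ⊕ P'_i and thus P'_i = P_i ⊕ C_i ⊕ C'_i.
P'0: 0xEE ⊕ 0x44 ⊕ 0x77 = 0xDD.
P'1: 0xB9 ⊕ 0x83 ⊕ 0x86 = 0xBC.

P'0 = 0xDD, P'1 = 0xBC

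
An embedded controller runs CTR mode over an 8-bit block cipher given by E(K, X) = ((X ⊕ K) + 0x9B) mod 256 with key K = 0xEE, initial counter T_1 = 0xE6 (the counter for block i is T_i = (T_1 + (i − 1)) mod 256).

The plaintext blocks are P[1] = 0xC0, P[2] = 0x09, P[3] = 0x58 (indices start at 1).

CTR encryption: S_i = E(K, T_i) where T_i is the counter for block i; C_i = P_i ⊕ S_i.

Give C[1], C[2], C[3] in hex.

C[1]: T = 0xE6, S = E(K, T) = 0xA3; 0xC0 ⊕ 0xA3 = 0x63.
C[2]: T = 0xE7, S = E(K, T) = 0xA4; 0x09 ⊕ 0xA4 = 0xAD.
C[3]: T = 0xE8, S = E(K, T) = 0xA1; 0x58 ⊕ 0xA1 = 0xF9.

C[1] = 0x63, C[2] = 0xAD, C[3] = 0xF9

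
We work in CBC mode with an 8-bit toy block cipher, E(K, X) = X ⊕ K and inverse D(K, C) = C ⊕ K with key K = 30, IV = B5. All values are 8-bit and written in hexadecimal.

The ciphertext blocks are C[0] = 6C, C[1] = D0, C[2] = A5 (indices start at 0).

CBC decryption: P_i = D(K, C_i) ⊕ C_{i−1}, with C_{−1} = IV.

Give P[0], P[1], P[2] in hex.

P[0] = E9, P[1] = 8C, P[2] = 45

P[0]: D(K, 6C) = 5C; 5C ⊕ B5 = E9.
P[1]: D(K, D0) = E0; E0 ⊕ 6C = 8C.
P[2]: D(K, A5) = 95; 95 ⊕ D0 = 45.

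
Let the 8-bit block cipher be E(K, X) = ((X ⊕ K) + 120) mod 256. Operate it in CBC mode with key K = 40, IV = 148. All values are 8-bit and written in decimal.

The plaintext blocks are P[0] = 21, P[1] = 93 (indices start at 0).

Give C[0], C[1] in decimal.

C[0] = 33, C[1] = 204

CBC encryption: C_i = E(K, P_i ⊕ C_{i−1}), with C_{−1} = IV.
C[0]: P[0] ⊕ 148 = 129; E(K, 129) = 33.
C[1]: P[1] ⊕ 33 = 124; E(K, 124) = 204.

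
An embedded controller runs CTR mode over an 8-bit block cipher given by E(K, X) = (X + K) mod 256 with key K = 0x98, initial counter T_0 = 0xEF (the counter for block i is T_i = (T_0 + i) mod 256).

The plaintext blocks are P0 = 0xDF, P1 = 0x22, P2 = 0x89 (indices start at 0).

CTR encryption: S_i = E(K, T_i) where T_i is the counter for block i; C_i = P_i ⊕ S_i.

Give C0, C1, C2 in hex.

C0 = 0x58, C1 = 0xAA, C2 = 0x00

C0: T = 0xEF, S = E(K, T) = 0x87; 0xDF ⊕ 0x87 = 0x58.
C1: T = 0xF0, S = E(K, T) = 0x88; 0x22 ⊕ 0x88 = 0xAA.
C2: T = 0xF1, S = E(K, T) = 0x89; 0x89 ⊕ 0x89 = 0x00.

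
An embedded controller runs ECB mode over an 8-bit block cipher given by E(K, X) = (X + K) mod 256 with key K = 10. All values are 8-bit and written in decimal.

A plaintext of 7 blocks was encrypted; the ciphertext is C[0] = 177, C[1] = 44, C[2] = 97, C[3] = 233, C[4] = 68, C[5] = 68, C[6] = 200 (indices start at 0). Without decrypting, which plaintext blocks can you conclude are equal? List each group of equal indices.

P[4] = P[5]

ECB encrypts each block independently with the same key, so equal ciphertext blocks imply equal plaintext blocks.
C[4] = C[5] = 68, so P[4] = P[5].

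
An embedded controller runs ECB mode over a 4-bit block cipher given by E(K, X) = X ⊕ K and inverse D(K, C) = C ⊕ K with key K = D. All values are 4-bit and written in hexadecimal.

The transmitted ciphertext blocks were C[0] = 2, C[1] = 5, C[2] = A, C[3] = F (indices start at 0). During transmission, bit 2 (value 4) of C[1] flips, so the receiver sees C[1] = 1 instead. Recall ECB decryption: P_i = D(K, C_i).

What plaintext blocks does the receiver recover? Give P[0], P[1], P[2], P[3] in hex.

P[0] = F, P[1] = C, P[2] = 7, P[3] = 2

Only C[1] changed, to 1. In ECB, a change in C_i affects only P_i. Decrypting the received ciphertext:
P[0]: D(K, 2) = F.
P[1]: D(K, 1) = C.
P[2]: D(K, A) = 7.
P[3]: D(K, F) = 2.
Blocks that differ from the original plaintext: P[1].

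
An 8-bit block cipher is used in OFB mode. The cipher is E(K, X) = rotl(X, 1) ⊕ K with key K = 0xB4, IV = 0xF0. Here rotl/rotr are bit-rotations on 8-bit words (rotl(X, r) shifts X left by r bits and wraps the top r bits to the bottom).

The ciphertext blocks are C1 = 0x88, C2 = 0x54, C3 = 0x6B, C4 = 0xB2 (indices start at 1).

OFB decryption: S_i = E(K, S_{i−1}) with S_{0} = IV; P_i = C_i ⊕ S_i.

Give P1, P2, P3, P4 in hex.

P1 = 0xDD, P2 = 0x4A, P3 = 0xE3, P4 = 0x17

P1: S = E(K, 0xF0) = 0x55; 0x88 ⊕ 0x55 = 0xDD.
P2: S = E(K, 0x55) = 0x1E; 0x54 ⊕ 0x1E = 0x4A.
P3: S = E(K, 0x1E) = 0x88; 0x6B ⊕ 0x88 = 0xE3.
P4: S = E(K, 0x88) = 0xA5; 0xB2 ⊕ 0xA5 = 0x17.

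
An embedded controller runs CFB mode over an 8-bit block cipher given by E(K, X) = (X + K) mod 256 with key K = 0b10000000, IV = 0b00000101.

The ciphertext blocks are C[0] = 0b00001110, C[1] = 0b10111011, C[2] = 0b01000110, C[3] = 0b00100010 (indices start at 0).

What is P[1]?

CFB decryption: P_i = C_i ⊕ E(K, C_{i−1}), with C_{−1} = IV.
P[1]: E(K, 0b00001110) = 0b10001110; 0b10111011 ⊕ 0b10001110 = 0b00110101.

P[1] = 0b00110101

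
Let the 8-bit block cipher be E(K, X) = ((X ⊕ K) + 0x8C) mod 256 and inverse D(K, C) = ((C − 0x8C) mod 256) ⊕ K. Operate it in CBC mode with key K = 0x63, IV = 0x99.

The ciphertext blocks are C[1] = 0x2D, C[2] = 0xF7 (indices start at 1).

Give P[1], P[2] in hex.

CBC decryption: P_i = D(K, C_i) ⊕ C_{i−1}, with C_{0} = IV.
P[1]: D(K, 0x2D) = 0xC2; 0xC2 ⊕ 0x99 = 0x5B.
P[2]: D(K, 0xF7) = 0x08; 0x08 ⊕ 0x2D = 0x25.

P[1] = 0x5B, P[2] = 0x25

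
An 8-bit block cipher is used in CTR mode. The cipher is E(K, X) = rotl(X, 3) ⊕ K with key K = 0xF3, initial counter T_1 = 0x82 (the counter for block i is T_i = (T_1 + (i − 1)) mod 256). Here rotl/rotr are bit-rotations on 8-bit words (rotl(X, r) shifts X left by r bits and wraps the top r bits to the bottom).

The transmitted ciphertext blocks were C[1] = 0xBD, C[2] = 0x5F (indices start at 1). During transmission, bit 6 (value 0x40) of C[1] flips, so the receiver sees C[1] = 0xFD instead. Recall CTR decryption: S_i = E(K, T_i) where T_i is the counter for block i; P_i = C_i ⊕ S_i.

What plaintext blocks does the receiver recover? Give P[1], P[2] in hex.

P[1] = 0x1A, P[2] = 0xB0

Only C[1] changed, to 0xFD. In CTR, a change in C_i flips the same bit in P_i only; the keystream is unaffected. Decrypting the received ciphertext:
P[1]: T = 0x82, S = E(K, T) = 0xE7; 0xFD ⊕ 0xE7 = 0x1A.
P[2]: T = 0x83, S = E(K, T) = 0xEF; 0x5F ⊕ 0xEF = 0xB0.
Blocks that differ from the original plaintext: P[1].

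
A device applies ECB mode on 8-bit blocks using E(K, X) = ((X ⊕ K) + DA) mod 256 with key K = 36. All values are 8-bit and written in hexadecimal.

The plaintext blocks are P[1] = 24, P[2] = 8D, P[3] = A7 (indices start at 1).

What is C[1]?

C[1] = EC

ECB encryption: C_i = E(K, P_i).
C[1]: E(K, 24) = EC.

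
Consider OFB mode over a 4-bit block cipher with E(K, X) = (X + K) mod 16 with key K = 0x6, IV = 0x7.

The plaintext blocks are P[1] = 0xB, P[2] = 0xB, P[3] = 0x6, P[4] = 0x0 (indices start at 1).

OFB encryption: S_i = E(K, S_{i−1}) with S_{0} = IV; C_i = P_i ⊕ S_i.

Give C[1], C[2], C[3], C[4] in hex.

C[1]: S = E(K, 0x7) = 0xD; 0xB ⊕ 0xD = 0x6.
C[2]: S = E(K, 0xD) = 0x3; 0xB ⊕ 0x3 = 0x8.
C[3]: S = E(K, 0x3) = 0x9; 0x6 ⊕ 0x9 = 0xF.
C[4]: S = E(K, 0x9) = 0xF; 0x0 ⊕ 0xF = 0xF.

C[1] = 0x6, C[2] = 0x8, C[3] = 0xF, C[4] = 0xF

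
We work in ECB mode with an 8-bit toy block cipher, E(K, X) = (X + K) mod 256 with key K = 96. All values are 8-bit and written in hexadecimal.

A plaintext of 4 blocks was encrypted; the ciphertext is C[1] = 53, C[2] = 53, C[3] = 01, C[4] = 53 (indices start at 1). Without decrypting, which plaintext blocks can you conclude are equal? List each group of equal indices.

ECB encrypts each block independently with the same key, so equal ciphertext blocks imply equal plaintext blocks.
C[1] = C[2] = C[4] = 53, so P[1] = P[2] = P[4].

P[1] = P[2] = P[4]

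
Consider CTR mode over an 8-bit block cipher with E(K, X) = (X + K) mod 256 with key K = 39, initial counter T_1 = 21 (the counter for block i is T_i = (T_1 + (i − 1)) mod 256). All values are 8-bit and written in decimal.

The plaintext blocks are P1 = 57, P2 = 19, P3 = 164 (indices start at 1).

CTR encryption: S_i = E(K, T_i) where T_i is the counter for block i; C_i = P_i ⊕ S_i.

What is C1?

C1: T = 21, S = E(K, T) = 60; 57 ⊕ 60 = 5.

C1 = 5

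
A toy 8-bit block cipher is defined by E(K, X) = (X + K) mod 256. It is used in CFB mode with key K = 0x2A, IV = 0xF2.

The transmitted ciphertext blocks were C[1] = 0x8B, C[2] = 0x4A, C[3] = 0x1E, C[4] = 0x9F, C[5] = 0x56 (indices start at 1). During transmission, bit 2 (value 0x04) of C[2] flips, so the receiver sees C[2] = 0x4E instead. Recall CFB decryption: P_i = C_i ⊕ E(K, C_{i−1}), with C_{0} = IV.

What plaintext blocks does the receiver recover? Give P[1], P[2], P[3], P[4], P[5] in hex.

P[1] = 0x97, P[2] = 0xFB, P[3] = 0x66, P[4] = 0xD7, P[5] = 0x9F

Only C[2] changed, to 0x4E. In CFB, a change in C_i flips the same bit in P_i and garbles P_{i+1}. Decrypting the received ciphertext:
P[1]: E(K, 0xF2) = 0x1C; 0x8B ⊕ 0x1C = 0x97.
P[2]: E(K, 0x8B) = 0xB5; 0x4E ⊕ 0xB5 = 0xFB.
P[3]: E(K, 0x4E) = 0x78; 0x1E ⊕ 0x78 = 0x66.
P[4]: E(K, 0x1E) = 0x48; 0x9F ⊕ 0x48 = 0xD7.
P[5]: E(K, 0x9F) = 0xC9; 0x56 ⊕ 0xC9 = 0x9F.
Blocks that differ from the original plaintext: P[2], P[3].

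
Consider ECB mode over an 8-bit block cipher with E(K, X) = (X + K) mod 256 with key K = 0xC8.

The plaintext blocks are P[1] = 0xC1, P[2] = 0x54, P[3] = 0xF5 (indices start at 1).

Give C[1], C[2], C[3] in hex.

ECB encryption: C_i = E(K, P_i).
C[1]: E(K, 0xC1) = 0x89.
C[2]: E(K, 0x54) = 0x1C.
C[3]: E(K, 0xF5) = 0xBD.

C[1] = 0x89, C[2] = 0x1C, C[3] = 0xBD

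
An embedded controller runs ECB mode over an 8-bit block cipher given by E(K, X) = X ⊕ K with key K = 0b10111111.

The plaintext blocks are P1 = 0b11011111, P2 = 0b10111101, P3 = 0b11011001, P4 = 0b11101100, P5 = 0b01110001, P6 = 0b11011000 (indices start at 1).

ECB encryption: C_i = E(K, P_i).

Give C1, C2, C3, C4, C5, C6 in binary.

C1 = 0b01100000, C2 = 0b00000010, C3 = 0b01100110, C4 = 0b01010011, C5 = 0b11001110, C6 = 0b01100111

C1: E(K, 0b11011111) = 0b01100000.
C2: E(K, 0b10111101) = 0b00000010.
C3: E(K, 0b11011001) = 0b01100110.
C4: E(K, 0b11101100) = 0b01010011.
C5: E(K, 0b01110001) = 0b11001110.
C6: E(K, 0b11011000) = 0b01100111.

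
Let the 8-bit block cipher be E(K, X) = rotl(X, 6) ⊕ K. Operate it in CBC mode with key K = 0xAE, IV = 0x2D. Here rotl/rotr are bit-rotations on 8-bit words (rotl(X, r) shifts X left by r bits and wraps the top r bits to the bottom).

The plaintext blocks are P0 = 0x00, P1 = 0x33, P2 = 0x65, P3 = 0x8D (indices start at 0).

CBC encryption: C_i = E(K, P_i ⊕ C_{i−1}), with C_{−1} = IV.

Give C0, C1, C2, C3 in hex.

C0: P0 ⊕ 0x2D = 0x2D; E(K, 0x2D) = 0xE5.
C1: P1 ⊕ 0xE5 = 0xD6; E(K, 0xD6) = 0x1B.
C2: P2 ⊕ 0x1B = 0x7E; E(K, 0x7E) = 0x31.
C3: P3 ⊕ 0x31 = 0xBC; E(K, 0xBC) = 0x81.

C0 = 0xE5, C1 = 0x1B, C2 = 0x31, C3 = 0x81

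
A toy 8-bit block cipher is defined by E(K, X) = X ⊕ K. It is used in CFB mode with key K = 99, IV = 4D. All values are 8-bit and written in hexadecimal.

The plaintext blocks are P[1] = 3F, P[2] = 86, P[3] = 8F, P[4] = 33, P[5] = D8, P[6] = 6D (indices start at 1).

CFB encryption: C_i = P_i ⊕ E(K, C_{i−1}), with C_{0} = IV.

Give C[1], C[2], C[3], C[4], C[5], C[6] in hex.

C[1]: E(K, 4D) = D4; 3F ⊕ D4 = EB.
C[2]: E(K, EB) = 72; 86 ⊕ 72 = F4.
C[3]: E(K, F4) = 6D; 8F ⊕ 6D = E2.
C[4]: E(K, E2) = 7B; 33 ⊕ 7B = 48.
C[5]: E(K, 48) = D1; D8 ⊕ D1 = 09.
C[6]: E(K, 09) = 90; 6D ⊕ 90 = FD.

C[1] = EB, C[2] = F4, C[3] = E2, C[4] = 48, C[5] = 09, C[6] = FD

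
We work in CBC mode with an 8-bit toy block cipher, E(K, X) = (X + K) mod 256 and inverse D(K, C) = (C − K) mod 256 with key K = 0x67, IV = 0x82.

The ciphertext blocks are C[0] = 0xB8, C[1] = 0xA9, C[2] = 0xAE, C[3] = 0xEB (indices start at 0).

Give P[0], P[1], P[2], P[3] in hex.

P[0] = 0xD3, P[1] = 0xFA, P[2] = 0xEE, P[3] = 0x2A

CBC decryption: P_i = D(K, C_i) ⊕ C_{i−1}, with C_{−1} = IV.
P[0]: D(K, 0xB8) = 0x51; 0x51 ⊕ 0x82 = 0xD3.
P[1]: D(K, 0xA9) = 0x42; 0x42 ⊕ 0xB8 = 0xFA.
P[2]: D(K, 0xAE) = 0x47; 0x47 ⊕ 0xA9 = 0xEE.
P[3]: D(K, 0xEB) = 0x84; 0x84 ⊕ 0xAE = 0x2A.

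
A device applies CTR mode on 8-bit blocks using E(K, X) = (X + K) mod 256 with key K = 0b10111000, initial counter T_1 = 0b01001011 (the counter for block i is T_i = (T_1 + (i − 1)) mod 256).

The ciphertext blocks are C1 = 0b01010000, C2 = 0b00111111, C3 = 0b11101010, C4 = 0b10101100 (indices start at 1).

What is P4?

P4 = 0b10101010

CTR decryption: S_i = E(K, T_i) where T_i is the counter for block i; P_i = C_i ⊕ S_i.
P4: T = 0b01001110, S = E(K, T) = 0b00000110; 0b10101100 ⊕ 0b00000110 = 0b10101010.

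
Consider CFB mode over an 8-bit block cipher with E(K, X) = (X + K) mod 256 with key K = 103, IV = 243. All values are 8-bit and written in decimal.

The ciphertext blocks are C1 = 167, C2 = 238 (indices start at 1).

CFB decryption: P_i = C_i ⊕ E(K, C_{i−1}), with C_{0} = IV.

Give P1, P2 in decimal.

P1: E(K, 243) = 90; 167 ⊕ 90 = 253.
P2: E(K, 167) = 14; 238 ⊕ 14 = 224.

P1 = 253, P2 = 224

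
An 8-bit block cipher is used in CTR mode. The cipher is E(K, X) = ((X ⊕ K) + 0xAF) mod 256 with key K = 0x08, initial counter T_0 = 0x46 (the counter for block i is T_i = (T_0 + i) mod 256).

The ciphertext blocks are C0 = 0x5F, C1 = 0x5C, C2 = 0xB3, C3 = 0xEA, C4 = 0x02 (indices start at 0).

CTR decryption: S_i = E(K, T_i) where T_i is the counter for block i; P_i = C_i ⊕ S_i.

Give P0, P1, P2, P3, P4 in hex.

P0 = 0xA2, P1 = 0xA2, P2 = 0x5C, P3 = 0x1A, P4 = 0xF3

P0: T = 0x46, S = E(K, T) = 0xFD; 0x5F ⊕ 0xFD = 0xA2.
P1: T = 0x47, S = E(K, T) = 0xFE; 0x5C ⊕ 0xFE = 0xA2.
P2: T = 0x48, S = E(K, T) = 0xEF; 0xB3 ⊕ 0xEF = 0x5C.
P3: T = 0x49, S = E(K, T) = 0xF0; 0xEA ⊕ 0xF0 = 0x1A.
P4: T = 0x4A, S = E(K, T) = 0xF1; 0x02 ⊕ 0xF1 = 0xF3.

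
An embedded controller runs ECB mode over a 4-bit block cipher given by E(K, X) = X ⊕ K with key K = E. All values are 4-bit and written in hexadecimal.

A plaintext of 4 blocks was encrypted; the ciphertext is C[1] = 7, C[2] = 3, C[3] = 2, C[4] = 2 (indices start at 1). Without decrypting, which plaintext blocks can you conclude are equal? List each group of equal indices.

ECB encrypts each block independently with the same key, so equal ciphertext blocks imply equal plaintext blocks.
C[3] = C[4] = 2, so P[3] = P[4].

P[3] = P[4]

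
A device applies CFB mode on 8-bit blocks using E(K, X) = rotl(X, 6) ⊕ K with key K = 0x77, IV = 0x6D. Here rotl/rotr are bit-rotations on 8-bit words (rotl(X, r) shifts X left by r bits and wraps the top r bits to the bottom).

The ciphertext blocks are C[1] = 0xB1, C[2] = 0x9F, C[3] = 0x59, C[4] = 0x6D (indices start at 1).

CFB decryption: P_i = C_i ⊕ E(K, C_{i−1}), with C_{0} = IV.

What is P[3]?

P[3] = 0xC9

P[3]: E(K, 0x9F) = 0x90; 0x59 ⊕ 0x90 = 0xC9.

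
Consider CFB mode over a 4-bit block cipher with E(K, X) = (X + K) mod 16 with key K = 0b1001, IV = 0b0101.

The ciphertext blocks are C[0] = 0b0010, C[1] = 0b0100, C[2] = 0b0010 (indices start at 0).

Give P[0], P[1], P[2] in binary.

P[0] = 0b1100, P[1] = 0b1111, P[2] = 0b1111

CFB decryption: P_i = C_i ⊕ E(K, C_{i−1}), with C_{−1} = IV.
P[0]: E(K, 0b0101) = 0b1110; 0b0010 ⊕ 0b1110 = 0b1100.
P[1]: E(K, 0b0010) = 0b1011; 0b0100 ⊕ 0b1011 = 0b1111.
P[2]: E(K, 0b0100) = 0b1101; 0b0010 ⊕ 0b1101 = 0b1111.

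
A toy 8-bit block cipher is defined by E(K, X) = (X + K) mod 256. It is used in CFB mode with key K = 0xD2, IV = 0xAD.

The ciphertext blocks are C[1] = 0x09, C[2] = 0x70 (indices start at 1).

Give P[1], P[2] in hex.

CFB decryption: P_i = C_i ⊕ E(K, C_{i−1}), with C_{0} = IV.
P[1]: E(K, 0xAD) = 0x7F; 0x09 ⊕ 0x7F = 0x76.
P[2]: E(K, 0x09) = 0xDB; 0x70 ⊕ 0xDB = 0xAB.

P[1] = 0x76, P[2] = 0xAB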